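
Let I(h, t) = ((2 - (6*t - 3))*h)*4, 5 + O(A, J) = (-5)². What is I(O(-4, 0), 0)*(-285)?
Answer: -114000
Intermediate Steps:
O(A, J) = 20 (O(A, J) = -5 + (-5)² = -5 + 25 = 20)
I(h, t) = 4*h*(5 - 6*t) (I(h, t) = ((2 - (-3 + 6*t))*h)*4 = ((2 + (3 - 6*t))*h)*4 = ((5 - 6*t)*h)*4 = (h*(5 - 6*t))*4 = 4*h*(5 - 6*t))
I(O(-4, 0), 0)*(-285) = (4*20*(5 - 6*0))*(-285) = (4*20*(5 + 0))*(-285) = (4*20*5)*(-285) = 400*(-285) = -114000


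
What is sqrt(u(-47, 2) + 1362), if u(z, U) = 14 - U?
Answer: sqrt(1374) ≈ 37.068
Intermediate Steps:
sqrt(u(-47, 2) + 1362) = sqrt((14 - 1*2) + 1362) = sqrt((14 - 2) + 1362) = sqrt(12 + 1362) = sqrt(1374)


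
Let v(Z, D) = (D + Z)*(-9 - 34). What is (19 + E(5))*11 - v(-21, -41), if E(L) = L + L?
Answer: -2347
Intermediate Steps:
E(L) = 2*L
v(Z, D) = -43*D - 43*Z (v(Z, D) = (D + Z)*(-43) = -43*D - 43*Z)
(19 + E(5))*11 - v(-21, -41) = (19 + 2*5)*11 - (-43*(-41) - 43*(-21)) = (19 + 10)*11 - (1763 + 903) = 29*11 - 1*2666 = 319 - 2666 = -2347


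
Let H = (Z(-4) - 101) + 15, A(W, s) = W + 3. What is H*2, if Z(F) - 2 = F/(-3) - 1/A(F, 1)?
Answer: -490/3 ≈ -163.33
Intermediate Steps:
A(W, s) = 3 + W
Z(F) = 2 - 1/(3 + F) - F/3 (Z(F) = 2 + (F/(-3) - 1/(3 + F)) = 2 + (F*(-1/3) - 1/(3 + F)) = 2 + (-F/3 - 1/(3 + F)) = 2 + (-1/(3 + F) - F/3) = 2 - 1/(3 + F) - F/3)
H = -245/3 (H = ((-3 + (3 - 4)*(6 - 1*(-4)))/(3*(3 - 4)) - 101) + 15 = ((1/3)*(-3 - (6 + 4))/(-1) - 101) + 15 = ((1/3)*(-1)*(-3 - 1*10) - 101) + 15 = ((1/3)*(-1)*(-3 - 10) - 101) + 15 = ((1/3)*(-1)*(-13) - 101) + 15 = (13/3 - 101) + 15 = -290/3 + 15 = -245/3 ≈ -81.667)
H*2 = -245/3*2 = -490/3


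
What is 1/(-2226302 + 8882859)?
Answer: 1/6656557 ≈ 1.5023e-7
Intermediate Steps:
1/(-2226302 + 8882859) = 1/6656557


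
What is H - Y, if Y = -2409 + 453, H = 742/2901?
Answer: 5675098/2901 ≈ 1956.3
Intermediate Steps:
H = 742/2901 (H = 742*(1/2901) = 742/2901 ≈ 0.25577)
Y = -1956
H - Y = 742/2901 - 1*(-1956) = 742/2901 + 1956 = 5675098/2901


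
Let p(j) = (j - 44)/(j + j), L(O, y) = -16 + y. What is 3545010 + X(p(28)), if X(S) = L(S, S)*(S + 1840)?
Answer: 172237398/49 ≈ 3.5150e+6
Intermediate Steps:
p(j) = (-44 + j)/(2*j) (p(j) = (-44 + j)/((2*j)) = (-44 + j)*(1/(2*j)) = (-44 + j)/(2*j))
X(S) = (-16 + S)*(1840 + S) (X(S) = (-16 + S)*(S + 1840) = (-16 + S)*(1840 + S))
3545010 + X(p(28)) = 3545010 + (-16 + (1/2)*(-44 + 28)/28)*(1840 + (1/2)*(-44 + 28)/28) = 3545010 + (-16 + (1/2)*(1/28)*(-16))*(1840 + (1/2)*(1/28)*(-16)) = 3545010 + (-16 - 2/7)*(1840 - 2/7) = 3545010 - 114/7*12878/7 = 3545010 - 1468092/49 = 172237398/49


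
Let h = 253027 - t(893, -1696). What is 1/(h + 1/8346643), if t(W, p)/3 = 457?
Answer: 8346643/2100482790809 ≈ 3.9737e-6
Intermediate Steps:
t(W, p) = 1371 (t(W, p) = 3*457 = 1371)
h = 251656 (h = 253027 - 1*1371 = 253027 - 1371 = 251656)
1/(h + 1/8346643) = 1/(251656 + 1/8346643) = 1/(2100482790809/8346643) = 8346643/2100482790809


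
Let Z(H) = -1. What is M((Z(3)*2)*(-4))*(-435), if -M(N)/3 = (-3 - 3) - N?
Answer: -18270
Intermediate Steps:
M(N) = 18 + 3*N (M(N) = -3*((-3 - 3) - N) = -3*(-6 - N) = 18 + 3*N)
M((Z(3)*2)*(-4))*(-435) = (18 + 3*(-1*2*(-4)))*(-435) = (18 + 3*(-2*(-4)))*(-435) = (18 + 3*8)*(-435) = (18 + 24)*(-435) = 42*(-435) = -18270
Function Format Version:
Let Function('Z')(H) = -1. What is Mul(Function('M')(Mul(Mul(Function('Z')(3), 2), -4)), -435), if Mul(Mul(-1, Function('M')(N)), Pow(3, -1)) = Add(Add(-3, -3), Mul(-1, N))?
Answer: -18270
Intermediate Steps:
Function('M')(N) = Add(18, Mul(3, N)) (Function('M')(N) = Mul(-3, Add(Add(-3, -3), Mul(-1, N))) = Mul(-3, Add(-6, Mul(-1, N))) = Add(18, Mul(3, N)))
Mul(Function('M')(Mul(Mul(Function('Z')(3), 2), -4)), -435) = Mul(Add(18, Mul(3, Mul(Mul(-1, 2), -4))), -435) = Mul(Add(18, Mul(3, Mul(-2, -4))), -435) = Mul(Add(18, Mul(3, 8)), -435) = Mul(Add(18, 24), -435) = Mul(42, -435) = -18270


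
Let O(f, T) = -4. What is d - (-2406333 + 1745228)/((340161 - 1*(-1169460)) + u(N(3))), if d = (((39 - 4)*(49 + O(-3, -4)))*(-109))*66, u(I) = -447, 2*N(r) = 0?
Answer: -17099770804595/1509174 ≈ -1.1331e+7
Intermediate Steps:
N(r) = 0 (N(r) = (½)*0 = 0)
d = -11330550 (d = (((39 - 4)*(49 - 4))*(-109))*66 = ((35*45)*(-109))*66 = (1575*(-109))*66 = -171675*66 = -11330550)
d - (-2406333 + 1745228)/((340161 - 1*(-1169460)) + u(N(3))) = -11330550 - (-2406333 + 1745228)/((340161 - 1*(-1169460)) - 447) = -11330550 - (-661105)/((340161 + 1169460) - 447) = -11330550 - (-661105)/(1509621 - 447) = -11330550 - (-661105)/1509174 = -11330550 - 1*(-661105/1509174) = -11330550 + 661105/1509174 = -17099770804595/1509174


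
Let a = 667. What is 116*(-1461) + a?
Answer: -168809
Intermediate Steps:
116*(-1461) + a = 116*(-1461) + 667 = -169476 + 667 = -168809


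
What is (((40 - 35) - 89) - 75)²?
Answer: 25281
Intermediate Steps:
(((40 - 35) - 89) - 75)² = ((5 - 89) - 75)² = (-84 - 75)² = (-159)² = 25281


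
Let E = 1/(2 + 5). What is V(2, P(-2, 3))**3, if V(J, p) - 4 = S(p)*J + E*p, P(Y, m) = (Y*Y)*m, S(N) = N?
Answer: 8998912/343 ≈ 26236.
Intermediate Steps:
E = 1/7 ≈ 0.14286
P(Y, m) = m*Y**2 (P(Y, m) = Y**2*m = m*Y**2)
V(J, p) = 4 + p/7 + J*p (V(J, p) = 4 + (p*J + p/7) = 4 + (J*p + p/7) = 4 + (p/7 + J*p) = 4 + p/7 + J*p)
V(2, P(-2, 3))**3 = (4 + (3*(-2)**2)/7 + 2*(3*(-2)**2))**3 = (4 + (3*4)/7 + 2*(3*4))**3 = (4 + (1/7)*12 + 2*12)**3 = (4 + 12/7 + 24)**3 = (208/7)**3 = 8998912/343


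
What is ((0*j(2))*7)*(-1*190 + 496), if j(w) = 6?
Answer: 0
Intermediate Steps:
((0*j(2))*7)*(-1*190 + 496) = ((0*6)*7)*(-1*190 + 496) = (0*7)*(-190 + 496) = 0*306 = 0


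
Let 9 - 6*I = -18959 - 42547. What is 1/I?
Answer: 2/20505 ≈ 9.7537e-5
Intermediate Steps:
I = 20505/2 (I = 3/2 - (-18959 - 42547)/6 = 3/2 - ⅙*(-61506) = 3/2 + 10251 = 20505/2 ≈ 10253.)
1/I = 1/(20505/2) = 2/20505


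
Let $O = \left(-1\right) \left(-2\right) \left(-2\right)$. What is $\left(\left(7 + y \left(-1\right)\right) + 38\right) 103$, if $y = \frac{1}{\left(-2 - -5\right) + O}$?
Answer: $4738$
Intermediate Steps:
$O = -4$ ($O = 2 \left(-2\right) = -4$)
$y = -1$ ($y = \frac{1}{\left(-2 - -5\right) - 4} = \frac{1}{\left(-2 + 5\right) - 4} = \frac{1}{3 - 4} = \frac{1}{-1} = -1$)
$\left(\left(7 + y \left(-1\right)\right) + 38\right) 103 = \left(\left(7 - -1\right) + 38\right) 103 = \left(\left(7 + 1\right) + 38\right) 103 = \left(8 + 38\right) 103 = 46 \cdot 103 = 4738$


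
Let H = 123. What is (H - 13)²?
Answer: 12100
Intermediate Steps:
(H - 13)² = (123 - 13)² = 110² = 12100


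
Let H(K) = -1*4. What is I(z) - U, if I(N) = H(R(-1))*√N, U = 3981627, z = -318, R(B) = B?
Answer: -3981627 - 4*I*√318 ≈ -3.9816e+6 - 71.33*I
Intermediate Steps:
H(K) = -4
I(N) = -4*√N
I(z) - U = -4*I*√318 - 1*3981627 = -4*I*√318 - 3981627 = -3981627 - 4*I*√318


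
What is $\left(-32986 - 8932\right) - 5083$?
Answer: $-47001$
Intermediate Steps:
$\left(-32986 - 8932\right) - 5083 = -41918 - 5083 = -47001$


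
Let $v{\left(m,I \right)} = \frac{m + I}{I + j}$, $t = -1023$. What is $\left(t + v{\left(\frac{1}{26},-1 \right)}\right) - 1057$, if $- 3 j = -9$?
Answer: $- \frac{108185}{52} \approx -2080.5$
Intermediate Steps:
$j = 3$ ($j = \left(- \frac{1}{3}\right) \left(-9\right) = 3$)
$v{\left(m,I \right)} = \frac{I + m}{3 + I}$ ($v{\left(m,I \right)} = \frac{m + I}{I + 3} = \frac{I + m}{3 + I}$)
$\left(t + v{\left(\frac{1}{26},-1 \right)}\right) - 1057 = \left(-1023 + \frac{-1 + \frac{1}{26}}{3 - 1}\right) - 1057 = \left(-1023 + \frac{-1 + \frac{1}{26}}{2}\right) - 1057 = \left(-1023 + \frac{1}{2} \left(- \frac{25}{26}\right)\right) - 1057 = \left(-1023 - \frac{25}{52}\right) - 1057 = - \frac{53221}{52} - 1057 = - \frac{108185}{52}$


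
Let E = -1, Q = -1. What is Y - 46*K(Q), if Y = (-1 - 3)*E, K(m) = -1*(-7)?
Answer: -318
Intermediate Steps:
K(m) = 7
Y = 4 (Y = (-1 - 3)*(-1) = -4*(-1) = 4)
Y - 46*K(Q) = 4 - 46*7 = 4 - 322 = -318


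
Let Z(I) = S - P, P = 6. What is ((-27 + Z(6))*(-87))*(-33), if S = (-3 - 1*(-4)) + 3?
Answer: -83259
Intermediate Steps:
S = 4 (S = (-3 + 4) + 3 = 1 + 3 = 4)
Z(I) = -2 (Z(I) = 4 - 1*6 = 4 - 6 = -2)
((-27 + Z(6))*(-87))*(-33) = ((-27 - 2)*(-87))*(-33) = -29*(-87)*(-33) = 2523*(-33) = -83259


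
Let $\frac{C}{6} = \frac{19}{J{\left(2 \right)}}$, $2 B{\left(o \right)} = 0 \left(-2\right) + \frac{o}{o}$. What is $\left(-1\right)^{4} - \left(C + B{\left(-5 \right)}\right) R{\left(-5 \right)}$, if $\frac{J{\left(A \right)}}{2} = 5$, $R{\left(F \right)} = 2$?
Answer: $- \frac{114}{5} \approx -22.8$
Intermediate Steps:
$J{\left(A \right)} = 10$ ($J{\left(A \right)} = 2 \cdot 5 = 10$)
$B{\left(o \right)} = \frac{1}{2}$ ($B{\left(o \right)} = \frac{0 \left(-2\right) + \frac{o}{o}}{2} = \frac{0 + 1}{2} = \frac{1}{2} \cdot 1 = \frac{1}{2}$)
$C = \frac{57}{5}$ ($C = 6 \cdot \frac{19}{10} = \frac{57}{5} \approx 11.4$)
$\left(-1\right)^{4} - \left(C + B{\left(-5 \right)}\right) R{\left(-5 \right)} = \left(-1\right)^{4} - \left(\frac{57}{5} + \frac{1}{2}\right) 2 = 1 - \frac{119}{10} \cdot 2 = 1 - \frac{119}{5} = - \frac{114}{5}$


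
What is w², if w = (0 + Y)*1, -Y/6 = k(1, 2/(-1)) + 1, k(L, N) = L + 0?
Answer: 144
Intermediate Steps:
k(L, N) = L
Y = -12 (Y = -6*(1 + 1) = -6*2 = -12)
w = -12 (w = (0 - 12)*1 = -12*1 = -12)
w² = (-12)² = 144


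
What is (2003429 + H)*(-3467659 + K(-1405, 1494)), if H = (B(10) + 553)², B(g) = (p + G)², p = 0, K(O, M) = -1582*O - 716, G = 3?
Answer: -2889037201545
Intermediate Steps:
K(O, M) = -716 - 1582*O
B(g) = 9 (B(g) = (0 + 3)² = 3² = 9)
H = 315844 (H = (9 + 553)² = 562² = 315844)
(2003429 + H)*(-3467659 + K(-1405, 1494)) = (2003429 + 315844)*(-3467659 + (-716 - 1582*(-1405))) = 2319273*(-3467659 + (-716 + 2222710)) = 2319273*(-3467659 + 2221994) = 2319273*(-1245665) = -2889037201545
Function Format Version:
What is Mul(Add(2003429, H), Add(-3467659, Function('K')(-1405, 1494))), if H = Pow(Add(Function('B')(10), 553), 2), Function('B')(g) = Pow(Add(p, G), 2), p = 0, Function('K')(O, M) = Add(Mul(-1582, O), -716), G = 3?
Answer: -2889037201545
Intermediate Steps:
Function('K')(O, M) = Add(-716, Mul(-1582, O))
Function('B')(g) = 9 (Function('B')(g) = Pow(Add(0, 3), 2) = Pow(3, 2) = 9)
H = 315844 (H = Pow(Add(9, 553), 2) = Pow(562, 2) = 315844)
Mul(Add(2003429, H), Add(-3467659, Function('K')(-1405, 1494))) = Mul(Add(2003429, 315844), Add(-3467659, Add(-716, Mul(-1582, -1405)))) = Mul(2319273, Add(-3467659, Add(-716, 2222710))) = Mul(2319273, Add(-3467659, 2221994)) = Mul(2319273, -1245665) = -2889037201545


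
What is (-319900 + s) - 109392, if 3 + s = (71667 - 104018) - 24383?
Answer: -486029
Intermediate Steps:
s = -56737 (s = -3 + ((71667 - 104018) - 24383) = -3 + (-32351 - 24383) = -3 - 56734 = -56737)
(-319900 + s) - 109392 = (-319900 - 56737) - 109392 = -376637 - 109392 = -486029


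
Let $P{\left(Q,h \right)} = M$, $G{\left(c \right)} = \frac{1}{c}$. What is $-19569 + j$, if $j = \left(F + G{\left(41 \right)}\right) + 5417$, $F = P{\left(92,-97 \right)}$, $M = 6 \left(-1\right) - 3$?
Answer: $- \frac{580600}{41} \approx -14161.0$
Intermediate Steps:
$M = -9$ ($M = -6 - 3 = -9$)
$P{\left(Q,h \right)} = -9$
$F = -9$
$j = \frac{221729}{41}$ ($j = \left(-9 + \frac{1}{41}\right) + 5417 = - \frac{368}{41} + 5417 = \frac{221729}{41} \approx 5408.0$)
$-19569 + j = -19569 + \frac{221729}{41} = - \frac{580600}{41}$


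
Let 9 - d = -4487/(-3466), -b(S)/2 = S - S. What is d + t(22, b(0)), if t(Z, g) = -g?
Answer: 26707/3466 ≈ 7.7054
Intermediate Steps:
b(S) = 0 (b(S) = -2*(S - S) = -2*0 = 0)
d = 26707/3466 (d = 9 - (-4487)/(-3466) = 9 - (-4487)*(-1)/3466 = 9 - 1*4487/3466 = 9 - 4487/3466 = 26707/3466 ≈ 7.7054)
d + t(22, b(0)) = 26707/3466 - 1*0 = 26707/3466 + 0 = 26707/3466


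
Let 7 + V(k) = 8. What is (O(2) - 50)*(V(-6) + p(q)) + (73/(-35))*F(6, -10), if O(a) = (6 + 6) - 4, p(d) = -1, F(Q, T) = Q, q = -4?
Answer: -438/35 ≈ -12.514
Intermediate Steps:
V(k) = 1 (V(k) = -7 + 8 = 1)
O(a) = 8 (O(a) = 12 - 4 = 8)
(O(2) - 50)*(V(-6) + p(q)) + (73/(-35))*F(6, -10) = (8 - 50)*(1 - 1) + (73/(-35))*6 = -42*0 + (73*(-1/35))*6 = 0 - 73/35*6 = 0 - 438/35 = -438/35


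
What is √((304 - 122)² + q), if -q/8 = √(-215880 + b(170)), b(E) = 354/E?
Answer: 2*√(59830225 - 510*I*√173301995)/85 ≈ 182.29 - 10.196*I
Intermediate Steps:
q = -24*I*√173301995/85 (q = -8*√(-215880 + 354/170) = -8*√(-215880 + 354*(1/170)) = -8*√(-215880 + 177/85) = -24*I*√173301995/85 ≈ -3717.0*I)
√((304 - 122)² + q) = √((304 - 122)² - 24*I*√173301995/85) = √(182² - 24*I*√173301995/85) = √(33124 - 24*I*√173301995/85)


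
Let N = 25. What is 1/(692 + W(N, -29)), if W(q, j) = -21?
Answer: 1/671 ≈ 0.0014903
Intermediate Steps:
1/(692 + W(N, -29)) = 1/(692 - 21) = 1/671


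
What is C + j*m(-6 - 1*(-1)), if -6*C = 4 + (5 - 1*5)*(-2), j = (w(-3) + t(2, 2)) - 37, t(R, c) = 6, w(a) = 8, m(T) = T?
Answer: 343/3 ≈ 114.33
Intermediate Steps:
j = -23 (j = (8 + 6) - 37 = 14 - 37 = -23)
C = -⅔ (C = -(4 + (5 - 1*5)*(-2))/6 = -(4 + (5 - 5)*(-2))/6 = -(4 + 0*(-2))/6 = -(4 + 0)/6 = -⅙*4 = -⅔ ≈ -0.66667)
C + j*m(-6 - 1*(-1)) = -⅔ - 23*(-6 - 1*(-1)) = -⅔ - 23*(-6 + 1) = -⅔ - 23*(-5) = -⅔ + 115 = 343/3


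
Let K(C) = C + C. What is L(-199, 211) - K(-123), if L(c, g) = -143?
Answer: 103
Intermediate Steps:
K(C) = 2*C
L(-199, 211) - K(-123) = -143 - 2*(-123) = -143 - 1*(-246) = -143 + 246 = 103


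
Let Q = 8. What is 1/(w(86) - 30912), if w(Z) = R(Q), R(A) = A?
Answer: -1/30904 ≈ -3.2358e-5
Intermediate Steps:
w(Z) = 8
1/(w(86) - 30912) = 1/(8 - 30912) = 1/(-30904) = -1/30904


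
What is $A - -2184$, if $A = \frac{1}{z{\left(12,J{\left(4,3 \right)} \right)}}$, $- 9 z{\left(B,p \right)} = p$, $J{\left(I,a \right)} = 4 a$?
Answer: $\frac{8733}{4} \approx 2183.3$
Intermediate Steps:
$z{\left(B,p \right)} = - \frac{p}{9}$
$A = - \frac{3}{4}$ ($A = \frac{1}{\left(- \frac{1}{9}\right) 4 \cdot 3} = \frac{1}{\left(- \frac{1}{9}\right) 12} = \frac{1}{- \frac{4}{3}} = - \frac{3}{4} \approx -0.75$)
$A - -2184 = - \frac{3}{4} - -2184 = - \frac{3}{4} + 2184 = \frac{8733}{4}$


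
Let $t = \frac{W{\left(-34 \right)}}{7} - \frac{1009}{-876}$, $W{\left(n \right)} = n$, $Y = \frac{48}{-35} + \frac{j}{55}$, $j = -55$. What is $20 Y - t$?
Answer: $- \frac{268111}{6132} \approx -43.723$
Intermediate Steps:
$Y = - \frac{83}{35}$ ($Y = \frac{48}{-35} - \frac{55}{55} = 48 \left(- \frac{1}{35}\right) - 1 = - \frac{48}{35} - 1 = - \frac{83}{35} \approx -2.3714$)
$t = - \frac{22721}{6132}$ ($t = - \frac{34}{7} - \frac{1009}{-876} = \left(-34\right) \frac{1}{7} - - \frac{1009}{876} = - \frac{34}{7} + \frac{1009}{876} = - \frac{22721}{6132} \approx -3.7053$)
$20 Y - t = 20 \left(- \frac{83}{35}\right) - - \frac{22721}{6132} = - \frac{332}{7} + \frac{22721}{6132} = - \frac{268111}{6132}$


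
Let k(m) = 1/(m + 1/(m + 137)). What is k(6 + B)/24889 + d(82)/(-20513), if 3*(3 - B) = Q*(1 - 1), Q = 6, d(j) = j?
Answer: -2680785972/671370694955 ≈ -0.0039930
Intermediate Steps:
B = 3 (B = 3 - 2*(1 - 1) = 3 - 2*0 = 3 - ⅓*0 = 3 + 0 = 3)
k(m) = 1/(m + 1/(137 + m))
k(6 + B)/24889 + d(82)/(-20513) = ((137 + (6 + 3))/(1 + (6 + 3)² + 137*(6 + 3)))/24889 + 82/(-20513) = ((137 + 9)/(1 + 9² + 137*9))*(1/24889) + 82*(-1/20513) = (146/(1 + 81 + 1233))*(1/24889) - 82/20513 = (146/1315)*(1/24889) - 82/20513 = 146/32729035 - 82/20513 = -2680785972/671370694955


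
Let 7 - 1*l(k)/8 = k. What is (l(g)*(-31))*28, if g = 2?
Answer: -34720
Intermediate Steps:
l(k) = 56 - 8*k
(l(g)*(-31))*28 = ((56 - 8*2)*(-31))*28 = ((56 - 16)*(-31))*28 = (40*(-31))*28 = -1240*28 = -34720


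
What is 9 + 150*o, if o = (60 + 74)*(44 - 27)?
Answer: 341709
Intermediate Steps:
o = 2278 (o = 134*17 = 2278)
9 + 150*o = 9 + 150*2278 = 9 + 341700 = 341709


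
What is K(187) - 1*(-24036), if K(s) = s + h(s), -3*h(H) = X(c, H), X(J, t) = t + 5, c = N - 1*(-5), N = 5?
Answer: 24159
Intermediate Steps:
c = 10 (c = 5 - 1*(-5) = 5 + 5 = 10)
X(J, t) = 5 + t
h(H) = -5/3 - H/3 (h(H) = -(5 + H)/3 = -5/3 - H/3)
K(s) = -5/3 + 2*s/3 (K(s) = s + (-5/3 - s/3) = -5/3 + 2*s/3)
K(187) - 1*(-24036) = (-5/3 + (⅔)*187) - 1*(-24036) = (-5/3 + 374/3) + 24036 = 123 + 24036 = 24159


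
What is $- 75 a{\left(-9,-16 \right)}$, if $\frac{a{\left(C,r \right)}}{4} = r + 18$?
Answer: $-600$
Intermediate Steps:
$a{\left(C,r \right)} = 72 + 4 r$ ($a{\left(C,r \right)} = 4 \left(r + 18\right) = 4 \left(18 + r\right) = 72 + 4 r$)
$- 75 a{\left(-9,-16 \right)} = - 75 \left(72 + 4 \left(-16\right)\right) = - 75 \left(72 - 64\right) = \left(-75\right) 8 = -600$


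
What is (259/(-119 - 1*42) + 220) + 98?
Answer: 7277/23 ≈ 316.39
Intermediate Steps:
(259/(-119 - 1*42) + 220) + 98 = (259/(-119 - 42) + 220) + 98 = (259/(-161) + 220) + 98 = (259*(-1/161) + 220) + 98 = (-37/23 + 220) + 98 = 5023/23 + 98 = 7277/23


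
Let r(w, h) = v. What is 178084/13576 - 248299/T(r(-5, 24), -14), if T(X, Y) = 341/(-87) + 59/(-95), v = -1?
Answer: 3483403917839/63685016 ≈ 54697.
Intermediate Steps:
r(w, h) = -1
T(X, Y) = -37528/8265 (T(X, Y) = 341*(-1/87) + 59*(-1/95) = -341/87 - 59/95 = -37528/8265)
178084/13576 - 248299/T(r(-5, 24), -14) = 178084/13576 - 248299/(-37528/8265) = 178084*(1/13576) - 248299*(-8265/37528) = 44521/3394 + 2052191235/37528 = 3483403917839/63685016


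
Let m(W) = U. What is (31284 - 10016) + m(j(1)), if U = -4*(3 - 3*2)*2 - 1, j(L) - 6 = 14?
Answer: 21291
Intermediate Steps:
j(L) = 20 (j(L) = 6 + 14 = 20)
U = 23 (U = -4*(3 - 6)*2 - 1 = -(-12)*2 - 1 = -4*(-6) - 1 = 24 - 1 = 23)
m(W) = 23
(31284 - 10016) + m(j(1)) = (31284 - 10016) + 23 = 21268 + 23 = 21291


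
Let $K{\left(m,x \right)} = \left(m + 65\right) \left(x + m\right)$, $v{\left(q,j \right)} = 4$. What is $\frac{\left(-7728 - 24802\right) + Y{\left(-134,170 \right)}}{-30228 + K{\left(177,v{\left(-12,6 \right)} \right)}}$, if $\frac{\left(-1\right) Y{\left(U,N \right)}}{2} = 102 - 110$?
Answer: $- \frac{16257}{6787} \approx -2.3953$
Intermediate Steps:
$Y{\left(U,N \right)} = 16$ ($Y{\left(U,N \right)} = - 2 \left(102 - 110\right) = \left(-2\right) \left(-8\right) = 16$)
$K{\left(m,x \right)} = \left(65 + m\right) \left(m + x\right)$
$\frac{\left(-7728 - 24802\right) + Y{\left(-134,170 \right)}}{-30228 + K{\left(177,v{\left(-12,6 \right)} \right)}} = \frac{\left(-7728 - 24802\right) + 16}{-30228 + \left(177^{2} + 65 \cdot 177 + 65 \cdot 4 + 177 \cdot 4\right)} = \frac{\left(-7728 - 24802\right) + 16}{-30228 + \left(31329 + 11505 + 260 + 708\right)} = \frac{-32530 + 16}{-30228 + 43802} = - \frac{32514}{13574} = \left(-32514\right) \frac{1}{13574} = - \frac{16257}{6787}$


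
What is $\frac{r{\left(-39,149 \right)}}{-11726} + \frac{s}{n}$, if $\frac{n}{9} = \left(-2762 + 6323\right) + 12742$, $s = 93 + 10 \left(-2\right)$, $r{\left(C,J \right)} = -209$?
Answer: $\frac{2865631}{156410982} \approx 0.018321$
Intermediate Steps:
$s = 73$ ($s = 93 - 20 = 73$)
$n = 146727$ ($n = 9 \left(\left(-2762 + 6323\right) + 12742\right) = 9 \left(3561 + 12742\right) = 9 \cdot 16303 = 146727$)
$\frac{r{\left(-39,149 \right)}}{-11726} + \frac{s}{n} = - \frac{209}{-11726} + \frac{73}{146727} = \left(-209\right) \left(- \frac{1}{11726}\right) + 73 \cdot \frac{1}{146727} = \frac{19}{1066} + \frac{73}{146727} = \frac{2865631}{156410982}$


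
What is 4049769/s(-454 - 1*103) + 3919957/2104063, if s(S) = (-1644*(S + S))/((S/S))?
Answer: 5233347026853/1284471547736 ≈ 4.0743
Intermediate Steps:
s(S) = -3288*S (s(S) = -3288*S/1 = -3288*S*1 = -3288*S)
4049769/s(-454 - 1*103) + 3919957/2104063 = 4049769/((-3288*(-454 - 1*103))) + 3919957/2104063 = 4049769/((-3288*(-454 - 103))) + 3919957*(1/2104063) = 4049769/((-3288*(-557))) + 3919957/2104063 = 4049769/1831416 + 3919957/2104063 = 4049769*(1/1831416) + 3919957/2104063 = 1349923/610472 + 3919957/2104063 = 5233347026853/1284471547736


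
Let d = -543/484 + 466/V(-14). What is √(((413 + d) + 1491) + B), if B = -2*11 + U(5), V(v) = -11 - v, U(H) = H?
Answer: √8891517/66 ≈ 45.180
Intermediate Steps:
d = 223915/1452 (d = -543/484 + 466/(-11 - 1*(-14)) = -543*1/484 + 466/(-11 + 14) = -543/484 + 466/3 = 223915/1452 ≈ 154.21)
B = -17 (B = -2*11 + 5 = -22 + 5 = -17)
√(((413 + d) + 1491) + B) = √(((413 + 223915/1452) + 1491) - 17) = √((823591/1452 + 1491) - 17) = √(2988523/1452 - 17) = √(2963839/1452) = √8891517/66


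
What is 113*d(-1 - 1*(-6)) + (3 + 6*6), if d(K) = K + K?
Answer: 1169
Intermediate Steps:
d(K) = 2*K
113*d(-1 - 1*(-6)) + (3 + 6*6) = 113*(2*(-1 - 1*(-6))) + (3 + 6*6) = 113*(2*(-1 + 6)) + (3 + 36) = 113*(2*5) + 39 = 113*10 + 39 = 1130 + 39 = 1169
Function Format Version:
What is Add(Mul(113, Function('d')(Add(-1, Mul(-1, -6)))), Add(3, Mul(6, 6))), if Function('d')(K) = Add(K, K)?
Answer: 1169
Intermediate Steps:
Function('d')(K) = Mul(2, K)
Add(Mul(113, Function('d')(Add(-1, Mul(-1, -6)))), Add(3, Mul(6, 6))) = Add(Mul(113, Mul(2, Add(-1, Mul(-1, -6)))), Add(3, Mul(6, 6))) = Add(Mul(113, Mul(2, Add(-1, 6))), Add(3, 36)) = Add(Mul(113, Mul(2, 5)), 39) = Add(Mul(113, 10), 39) = Add(1130, 39) = 1169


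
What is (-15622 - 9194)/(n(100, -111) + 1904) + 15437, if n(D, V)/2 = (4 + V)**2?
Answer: 191421829/12401 ≈ 15436.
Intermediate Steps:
n(D, V) = 2*(4 + V)**2
(-15622 - 9194)/(n(100, -111) + 1904) + 15437 = (-15622 - 9194)/(2*(4 - 111)**2 + 1904) + 15437 = -24816/(2*(-107)**2 + 1904) + 15437 = -24816/(2*11449 + 1904) + 15437 = -24816/(22898 + 1904) + 15437 = -24816/24802 + 15437 = -24816*1/24802 + 15437 = -12408/12401 + 15437 = 191421829/12401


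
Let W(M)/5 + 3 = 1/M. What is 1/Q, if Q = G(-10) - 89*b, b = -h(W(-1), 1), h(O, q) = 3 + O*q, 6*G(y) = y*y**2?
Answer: -3/5039 ≈ -0.00059536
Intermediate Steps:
G(y) = y**3/6 (G(y) = (y*y**2)/6 = y**3/6)
W(M) = -15 + 5/M (W(M) = -15 + 5*(1/M) = -15 + 5/M)
b = 17 (b = -(3 + (-15 + 5/(-1))*1) = -(3 + (-15 + 5*(-1))*1) = -(3 + (-15 - 5)*1) = -(3 - 20*1) = -(3 - 20) = -1*(-17) = 17)
Q = -5039/3 (Q = (1/6)*(-10)**3 - 89*17 = (1/6)*(-1000) - 1513 = -500/3 - 1513 = -5039/3 ≈ -1679.7)
1/Q = 1/(-5039/3) = -3/5039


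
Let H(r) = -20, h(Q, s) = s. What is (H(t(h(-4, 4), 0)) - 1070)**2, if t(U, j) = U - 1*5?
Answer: 1188100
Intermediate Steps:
t(U, j) = -5 + U (t(U, j) = U - 5 = -5 + U)
(H(t(h(-4, 4), 0)) - 1070)**2 = (-20 - 1070)**2 = (-1090)**2 = 1188100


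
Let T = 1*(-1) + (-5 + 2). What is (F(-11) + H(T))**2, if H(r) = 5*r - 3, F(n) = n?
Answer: 1156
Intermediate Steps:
T = -4 (T = -1 - 3 = -4)
H(r) = -3 + 5*r
(F(-11) + H(T))**2 = (-11 + (-3 + 5*(-4)))**2 = (-11 + (-3 - 20))**2 = (-11 - 23)**2 = (-34)**2 = 1156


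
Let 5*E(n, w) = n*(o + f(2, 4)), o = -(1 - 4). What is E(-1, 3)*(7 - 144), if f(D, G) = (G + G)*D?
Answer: 2603/5 ≈ 520.60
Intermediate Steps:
f(D, G) = 2*D*G (f(D, G) = (2*G)*D = 2*D*G)
o = 3 (o = -1*(-3) = 3)
E(n, w) = 19*n/5 (E(n, w) = (n*(3 + 2*2*4))/5 = (n*(3 + 16))/5 = (n*19)/5 = (19*n)/5 = 19*n/5)
E(-1, 3)*(7 - 144) = ((19/5)*(-1))*(7 - 144) = -19/5*(-137) = 2603/5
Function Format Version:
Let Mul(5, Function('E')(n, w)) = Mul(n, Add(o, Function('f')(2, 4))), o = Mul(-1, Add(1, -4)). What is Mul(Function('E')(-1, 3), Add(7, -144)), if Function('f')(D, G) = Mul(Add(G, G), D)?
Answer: Rational(2603, 5) ≈ 520.60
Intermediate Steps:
Function('f')(D, G) = Mul(2, D, G) (Function('f')(D, G) = Mul(Mul(2, G), D) = Mul(2, D, G))
o = 3 (o = Mul(-1, -3) = 3)
Function('E')(n, w) = Mul(Rational(19, 5), n) (Function('E')(n, w) = Mul(Rational(1, 5), Mul(n, Add(3, Mul(2, 2, 4)))) = Mul(Rational(1, 5), Mul(n, Add(3, 16))) = Mul(Rational(1, 5), Mul(n, 19)) = Mul(Rational(1, 5), Mul(19, n)) = Mul(Rational(19, 5), n))
Mul(Function('E')(-1, 3), Add(7, -144)) = Mul(Mul(Rational(19, 5), -1), Add(7, -144)) = Mul(Rational(-19, 5), -137) = Rational(2603, 5)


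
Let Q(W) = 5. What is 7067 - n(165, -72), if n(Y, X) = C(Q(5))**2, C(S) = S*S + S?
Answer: 6167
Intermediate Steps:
C(S) = S + S**2 (C(S) = S**2 + S = S + S**2)
n(Y, X) = 900 (n(Y, X) = (5*(1 + 5))**2 = (5*6)**2 = 30**2 = 900)
7067 - n(165, -72) = 7067 - 1*900 = 7067 - 900 = 6167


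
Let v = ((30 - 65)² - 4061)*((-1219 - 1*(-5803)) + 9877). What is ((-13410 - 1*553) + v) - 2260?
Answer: -41027619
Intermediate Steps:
v = -41011396 (v = ((-35)² - 4061)*((-1219 + 5803) + 9877) = (1225 - 4061)*(4584 + 9877) = -2836*14461 = -41011396)
((-13410 - 1*553) + v) - 2260 = ((-13410 - 1*553) - 41011396) - 2260 = ((-13410 - 553) - 41011396) - 2260 = (-13963 - 41011396) - 2260 = -41025359 - 2260 = -41027619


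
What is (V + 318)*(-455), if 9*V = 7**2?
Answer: -1324505/9 ≈ -1.4717e+5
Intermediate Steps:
V = 49/9 (V = (1/9)*7**2 = (1/9)*49 = 49/9 ≈ 5.4444)
(V + 318)*(-455) = (49/9 + 318)*(-455) = (2911/9)*(-455) = -1324505/9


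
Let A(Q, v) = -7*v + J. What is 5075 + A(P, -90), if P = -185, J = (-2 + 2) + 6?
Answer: 5711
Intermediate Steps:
J = 6 (J = 0 + 6 = 6)
A(Q, v) = 6 - 7*v (A(Q, v) = -7*v + 6 = 6 - 7*v)
5075 + A(P, -90) = 5075 + (6 - 7*(-90)) = 5075 + (6 + 630) = 5075 + 636 = 5711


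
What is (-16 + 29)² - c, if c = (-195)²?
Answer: -37856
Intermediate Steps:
c = 38025
(-16 + 29)² - c = (-16 + 29)² - 1*38025 = 13² - 38025 = 169 - 38025 = -37856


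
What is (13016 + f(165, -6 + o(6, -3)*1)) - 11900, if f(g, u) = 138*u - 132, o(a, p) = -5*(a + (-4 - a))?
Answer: 2916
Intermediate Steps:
o(a, p) = 20 (o(a, p) = -5*(-4) = 20)
f(g, u) = -132 + 138*u
(13016 + f(165, -6 + o(6, -3)*1)) - 11900 = (13016 + (-132 + 138*(-6 + 20*1))) - 11900 = (13016 + (-132 + 138*(-6 + 20))) - 11900 = (13016 + (-132 + 138*14)) - 11900 = (13016 + (-132 + 1932)) - 11900 = (13016 + 1800) - 11900 = 14816 - 11900 = 2916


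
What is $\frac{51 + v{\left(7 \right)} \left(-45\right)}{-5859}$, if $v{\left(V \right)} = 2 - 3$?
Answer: $- \frac{32}{1953} \approx -0.016385$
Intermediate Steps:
$v{\left(V \right)} = -1$
$\frac{51 + v{\left(7 \right)} \left(-45\right)}{-5859} = \frac{51 - -45}{-5859} = \left(51 + 45\right) \left(- \frac{1}{5859}\right) = 96 \left(- \frac{1}{5859}\right) = - \frac{32}{1953}$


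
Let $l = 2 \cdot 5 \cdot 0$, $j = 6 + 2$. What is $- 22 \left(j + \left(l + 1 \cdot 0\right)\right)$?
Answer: $-176$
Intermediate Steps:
$j = 8$
$l = 0$ ($l = 10 \cdot 0 = 0$)
$- 22 \left(j + \left(l + 1 \cdot 0\right)\right) = - 22 \left(8 + \left(0 + 1 \cdot 0\right)\right) = - 22 \left(8 + \left(0 + 0\right)\right) = - 22 \left(8 + 0\right) = \left(-22\right) 8 = -176$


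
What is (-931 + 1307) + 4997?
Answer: 5373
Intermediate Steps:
(-931 + 1307) + 4997 = 376 + 4997 = 5373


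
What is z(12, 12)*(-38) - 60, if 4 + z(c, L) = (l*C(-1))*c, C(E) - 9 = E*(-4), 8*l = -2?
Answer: 1574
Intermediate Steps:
l = -¼ (l = (⅛)*(-2) = -¼ ≈ -0.25000)
C(E) = 9 - 4*E (C(E) = 9 + E*(-4) = 9 - 4*E)
z(c, L) = -4 - 13*c/4 (z(c, L) = -4 + (-(9 - 4*(-1))/4)*c = -4 + (-(9 + 4)/4)*c = -4 + (-¼*13)*c = -4 - 13*c/4)
z(12, 12)*(-38) - 60 = (-4 - 13/4*12)*(-38) - 60 = (-4 - 39)*(-38) - 60 = -43*(-38) - 60 = 1634 - 60 = 1574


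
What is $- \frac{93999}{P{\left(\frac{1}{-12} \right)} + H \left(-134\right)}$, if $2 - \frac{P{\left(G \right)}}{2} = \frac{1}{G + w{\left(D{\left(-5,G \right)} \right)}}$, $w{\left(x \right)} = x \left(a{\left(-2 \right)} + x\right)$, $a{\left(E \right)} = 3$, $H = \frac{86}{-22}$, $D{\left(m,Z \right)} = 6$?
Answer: $- \frac{668990883}{3756218} \approx -178.1$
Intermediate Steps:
$H = - \frac{43}{11}$ ($H = 86 \left(- \frac{1}{22}\right) = - \frac{43}{11} \approx -3.9091$)
$w{\left(x \right)} = x \left(3 + x\right)$
$P{\left(G \right)} = 4 - \frac{2}{54 + G}$ ($P{\left(G \right)} = 4 - \frac{2}{G + 6 \left(3 + 6\right)} = 4 - \frac{2}{G + 6 \cdot 9} = 4 - \frac{2}{G + 54} = 4 - \frac{2}{54 + G}$)
$- \frac{93999}{P{\left(\frac{1}{-12} \right)} + H \left(-134\right)} = - \frac{93999}{\frac{2 \left(107 + \frac{2}{-12}\right)}{54 + \frac{1}{-12}} - - \frac{5762}{11}} = - \frac{93999}{\frac{2 \left(107 + 2 \left(- \frac{1}{12}\right)\right)}{54 - \frac{1}{12}} + \frac{5762}{11}} = - \frac{93999}{\frac{2 \left(107 - \frac{1}{6}\right)}{\frac{647}{12}} + \frac{5762}{11}} = - \frac{93999}{2 \cdot \frac{12}{647} \cdot \frac{641}{6} + \frac{5762}{11}} = - \frac{93999}{\frac{2564}{647} + \frac{5762}{11}} = - \frac{93999}{\frac{3756218}{7117}} = \left(-93999\right) \frac{7117}{3756218} = - \frac{668990883}{3756218}$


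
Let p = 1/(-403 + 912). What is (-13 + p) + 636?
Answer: 317108/509 ≈ 623.00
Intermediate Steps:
p = 1/509 ≈ 0.0019646
(-13 + p) + 636 = (-13 + 1/509) + 636 = -6616/509 + 636 = 317108/509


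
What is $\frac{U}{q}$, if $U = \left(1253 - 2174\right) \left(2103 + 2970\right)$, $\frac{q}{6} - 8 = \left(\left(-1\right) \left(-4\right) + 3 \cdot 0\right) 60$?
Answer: $- \frac{1557411}{496} \approx -3139.9$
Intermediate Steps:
$q = 1488$ ($q = 48 + 6 \left(\left(-1\right) \left(-4\right) + 3 \cdot 0\right) 60 = 48 + 6 \left(4 + 0\right) 60 = 48 + 6 \cdot 4 \cdot 60 = 48 + 6 \cdot 240 = 48 + 1440 = 1488$)
$U = -4672233$ ($U = \left(-921\right) 5073 = -4672233$)
$\frac{U}{q} = - \frac{4672233}{1488} = \left(-4672233\right) \frac{1}{1488} = - \frac{1557411}{496}$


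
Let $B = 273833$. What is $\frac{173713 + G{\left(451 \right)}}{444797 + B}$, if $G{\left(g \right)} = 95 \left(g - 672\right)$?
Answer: $\frac{76359}{359315} \approx 0.21251$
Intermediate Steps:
$G{\left(g \right)} = -63840 + 95 g$ ($G{\left(g \right)} = 95 \left(-672 + g\right) = -63840 + 95 g$)
$\frac{173713 + G{\left(451 \right)}}{444797 + B} = \frac{173713 + \left(-63840 + 95 \cdot 451\right)}{444797 + 273833} = \frac{173713 + \left(-63840 + 42845\right)}{718630} = \left(173713 - 20995\right) \frac{1}{718630} = 152718 \cdot \frac{1}{718630} = \frac{76359}{359315}$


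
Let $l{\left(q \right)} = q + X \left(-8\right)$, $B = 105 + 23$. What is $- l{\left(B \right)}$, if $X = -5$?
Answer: $-168$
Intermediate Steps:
$B = 128$
$l{\left(q \right)} = 40 + q$ ($l{\left(q \right)} = q - -40 = q + 40 = 40 + q$)
$- l{\left(B \right)} = - (40 + 128) = \left(-1\right) 168 = -168$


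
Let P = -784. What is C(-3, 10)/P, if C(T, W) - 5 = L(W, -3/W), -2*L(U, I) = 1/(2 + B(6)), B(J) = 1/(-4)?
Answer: -33/5488 ≈ -0.0060131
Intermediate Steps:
B(J) = -¼
L(U, I) = -2/7 (L(U, I) = -1/(2*(2 - ¼)) = -1/(2*7/4) = -½*4/7 = -2/7)
C(T, W) = 33/7 (C(T, W) = 5 - 2/7 = 33/7)
C(-3, 10)/P = (33/7)/(-784) = (33/7)*(-1/784) = -33/5488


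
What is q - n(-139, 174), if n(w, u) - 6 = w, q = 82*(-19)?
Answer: -1425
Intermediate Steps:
q = -1558
n(w, u) = 6 + w
q - n(-139, 174) = -1558 - (6 - 139) = -1558 - 1*(-133) = -1558 + 133 = -1425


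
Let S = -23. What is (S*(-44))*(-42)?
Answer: -42504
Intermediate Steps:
(S*(-44))*(-42) = -23*(-44)*(-42) = 1012*(-42) = -42504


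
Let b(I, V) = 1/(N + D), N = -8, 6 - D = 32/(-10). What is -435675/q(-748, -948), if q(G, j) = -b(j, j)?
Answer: 522810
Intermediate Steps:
D = 46/5 (D = 6 - 32/(-10) = 6 - 32*(-1)/10 = 6 - 1*(-16/5) = 6 + 16/5 = 46/5 ≈ 9.2000)
b(I, V) = ⅚ (b(I, V) = 1/(-8 + 46/5) = 1/(6/5) = ⅚)
q(G, j) = -⅚ (q(G, j) = -1*⅚ = -⅚)
-435675/q(-748, -948) = -435675/(-⅚) = -435675*(-6/5) = 522810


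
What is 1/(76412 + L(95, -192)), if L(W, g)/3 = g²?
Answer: 1/187004 ≈ 5.3475e-6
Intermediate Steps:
L(W, g) = 3*g²
1/(76412 + L(95, -192)) = 1/(76412 + 3*(-192)²) = 1/(76412 + 3*36864) = 1/(76412 + 110592) = 1/187004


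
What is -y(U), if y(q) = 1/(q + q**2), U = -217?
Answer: -1/46872 ≈ -2.1335e-5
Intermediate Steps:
-y(U) = -1/((-217)*(1 - 217)) = -(-1)/(217*(-216)) = -(-1)*(-1)/(217*216) = -1*1/46872 = -1/46872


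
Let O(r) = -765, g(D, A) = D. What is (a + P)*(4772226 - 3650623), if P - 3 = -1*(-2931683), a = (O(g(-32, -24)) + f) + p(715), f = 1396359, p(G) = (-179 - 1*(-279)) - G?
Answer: 4852800443995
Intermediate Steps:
p(G) = 100 - G (p(G) = (-179 + 279) - G = 100 - G)
a = 1394979 (a = (-765 + 1396359) + (100 - 1*715) = 1395594 + (100 - 715) = 1395594 - 615 = 1394979)
P = 2931686 (P = 3 - 1*(-2931683) = 3 + 2931683 = 2931686)
(a + P)*(4772226 - 3650623) = (1394979 + 2931686)*(4772226 - 3650623) = 4326665*1121603 = 4852800443995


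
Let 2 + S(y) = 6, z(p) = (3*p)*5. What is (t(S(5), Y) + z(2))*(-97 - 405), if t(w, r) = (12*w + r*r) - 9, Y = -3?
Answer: -39156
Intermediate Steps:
z(p) = 15*p
S(y) = 4 (S(y) = -2 + 6 = 4)
t(w, r) = -9 + r² + 12*w (t(w, r) = (12*w + r²) - 9 = (r² + 12*w) - 9 = -9 + r² + 12*w)
(t(S(5), Y) + z(2))*(-97 - 405) = ((-9 + (-3)² + 12*4) + 15*2)*(-97 - 405) = ((-9 + 9 + 48) + 30)*(-502) = (48 + 30)*(-502) = 78*(-502) = -39156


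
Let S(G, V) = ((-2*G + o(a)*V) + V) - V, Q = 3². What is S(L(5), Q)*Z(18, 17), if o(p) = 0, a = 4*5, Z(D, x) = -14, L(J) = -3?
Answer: -84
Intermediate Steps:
Q = 9
a = 20
S(G, V) = -2*G (S(G, V) = ((-2*G + 0*V) + V) - V = ((-2*G + 0) + V) - V = (-2*G + V) - V = (V - 2*G) - V = -2*G)
S(L(5), Q)*Z(18, 17) = -2*(-3)*(-14) = 6*(-14) = -84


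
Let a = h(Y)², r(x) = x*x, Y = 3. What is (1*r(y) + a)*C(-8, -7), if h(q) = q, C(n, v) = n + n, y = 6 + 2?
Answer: -1168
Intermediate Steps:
y = 8
C(n, v) = 2*n
r(x) = x²
a = 9 (a = 3² = 9)
(1*r(y) + a)*C(-8, -7) = (1*8² + 9)*(2*(-8)) = (1*64 + 9)*(-16) = (64 + 9)*(-16) = 73*(-16) = -1168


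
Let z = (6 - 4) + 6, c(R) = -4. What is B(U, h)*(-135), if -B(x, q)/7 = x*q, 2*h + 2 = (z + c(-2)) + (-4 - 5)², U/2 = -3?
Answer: -235305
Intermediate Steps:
U = -6 (U = 2*(-3) = -6)
z = 8 (z = 2 + 6 = 8)
h = 83/2 (h = -1 + ((8 - 4) + (-4 - 5)²)/2 = -1 + (4 + (-9)²)/2 = -1 + (4 + 81)/2 = -1 + (½)*85 = -1 + 85/2 = 83/2 ≈ 41.500)
B(x, q) = -7*q*x (B(x, q) = -7*x*q = -7*q*x)
B(U, h)*(-135) = -7*83/2*(-6)*(-135) = 1743*(-135) = -235305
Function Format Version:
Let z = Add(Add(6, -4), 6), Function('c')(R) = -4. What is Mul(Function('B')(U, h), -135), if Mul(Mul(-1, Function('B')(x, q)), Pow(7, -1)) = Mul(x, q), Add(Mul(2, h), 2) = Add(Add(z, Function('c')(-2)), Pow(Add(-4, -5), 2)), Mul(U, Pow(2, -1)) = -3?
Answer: -235305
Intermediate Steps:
U = -6 (U = Mul(2, -3) = -6)
z = 8 (z = Add(2, 6) = 8)
h = Rational(83, 2) (h = Add(-1, Mul(Rational(1, 2), Add(Add(8, -4), Pow(Add(-4, -5), 2)))) = Add(-1, Mul(Rational(1, 2), Add(4, Pow(-9, 2)))) = Add(-1, Mul(Rational(1, 2), Add(4, 81))) = Add(-1, Mul(Rational(1, 2), 85)) = Add(-1, Rational(85, 2)) = Rational(83, 2) ≈ 41.500)
Function('B')(x, q) = Mul(-7, q, x) (Function('B')(x, q) = Mul(-7, Mul(x, q)) = Mul(-7, Mul(q, x)) = Mul(-7, q, x))
Mul(Function('B')(U, h), -135) = Mul(Mul(-7, Rational(83, 2), -6), -135) = Mul(1743, -135) = -235305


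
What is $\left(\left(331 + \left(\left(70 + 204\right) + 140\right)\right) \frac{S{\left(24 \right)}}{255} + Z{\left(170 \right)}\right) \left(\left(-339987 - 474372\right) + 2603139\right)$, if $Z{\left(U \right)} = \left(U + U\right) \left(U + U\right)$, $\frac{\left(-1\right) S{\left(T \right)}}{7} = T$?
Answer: $\frac{3500384875680}{17} \approx 2.059 \cdot 10^{11}$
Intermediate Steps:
$S{\left(T \right)} = - 7 T$
$Z{\left(U \right)} = 4 U^{2}$ ($Z{\left(U \right)} = 2 U 2 U = 4 U^{2}$)
$\left(\left(331 + \left(\left(70 + 204\right) + 140\right)\right) \frac{S{\left(24 \right)}}{255} + Z{\left(170 \right)}\right) \left(\left(-339987 - 474372\right) + 2603139\right) = \left(\left(331 + \left(\left(70 + 204\right) + 140\right)\right) \frac{\left(-7\right) 24}{255} + 4 \cdot 170^{2}\right) \left(\left(-339987 - 474372\right) + 2603139\right) = \left(\left(331 + \left(274 + 140\right)\right) \left(\left(-168\right) \frac{1}{255}\right) + 4 \cdot 28900\right) \left(\left(-339987 - 474372\right) + 2603139\right) = \left(\left(331 + 414\right) \left(- \frac{56}{85}\right) + 115600\right) \left(-814359 + 2603139\right) = \left(745 \left(- \frac{56}{85}\right) + 115600\right) 1788780 = \left(- \frac{8344}{17} + 115600\right) 1788780 = \frac{1956856}{17} \cdot 1788780 = \frac{3500384875680}{17}$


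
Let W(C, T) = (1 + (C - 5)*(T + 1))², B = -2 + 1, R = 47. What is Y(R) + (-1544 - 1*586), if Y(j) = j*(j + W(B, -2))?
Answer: 2382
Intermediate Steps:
B = -1
W(C, T) = (1 + (1 + T)*(-5 + C))² (W(C, T) = (1 + (-5 + C)*(1 + T))² = (1 + (1 + T)*(-5 + C))²)
Y(j) = j*(49 + j) (Y(j) = j*(j + (-4 - 1 - 5*(-2) - 1*(-2))²) = j*(j + (-4 - 1 + 10 + 2)²) = j*(j + 7²) = j*(j + 49) = j*(49 + j))
Y(R) + (-1544 - 1*586) = 47*(49 + 47) + (-1544 - 1*586) = 47*96 + (-1544 - 586) = 4512 - 2130 = 2382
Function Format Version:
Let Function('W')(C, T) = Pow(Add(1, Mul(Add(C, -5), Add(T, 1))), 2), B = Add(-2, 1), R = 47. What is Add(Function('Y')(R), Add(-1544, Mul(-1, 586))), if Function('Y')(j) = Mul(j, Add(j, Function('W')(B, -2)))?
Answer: 2382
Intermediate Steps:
B = -1
Function('W')(C, T) = Pow(Add(1, Mul(Add(1, T), Add(-5, C))), 2) (Function('W')(C, T) = Pow(Add(1, Mul(Add(-5, C), Add(1, T))), 2) = Pow(Add(1, Mul(Add(1, T), Add(-5, C))), 2))
Function('Y')(j) = Mul(j, Add(49, j)) (Function('Y')(j) = Mul(j, Add(j, Pow(Add(-4, -1, Mul(-5, -2), Mul(-1, -2)), 2))) = Mul(j, Add(j, Pow(Add(-4, -1, 10, 2), 2))) = Mul(j, Add(j, Pow(7, 2))) = Mul(j, Add(j, 49)) = Mul(j, Add(49, j)))
Add(Function('Y')(R), Add(-1544, Mul(-1, 586))) = Add(Mul(47, Add(49, 47)), Add(-1544, Mul(-1, 586))) = Add(Mul(47, 96), Add(-1544, -586)) = Add(4512, -2130) = 2382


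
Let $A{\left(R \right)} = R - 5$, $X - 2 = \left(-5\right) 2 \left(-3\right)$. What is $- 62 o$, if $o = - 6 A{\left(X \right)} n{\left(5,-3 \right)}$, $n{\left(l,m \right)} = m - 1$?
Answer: $-40176$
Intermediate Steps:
$n{\left(l,m \right)} = -1 + m$
$X = 32$ ($X = 2 + \left(-5\right) 2 \left(-3\right) = 2 - -30 = 2 + 30 = 32$)
$A{\left(R \right)} = -5 + R$
$o = 648$ ($o = - 6 \left(-5 + 32\right) \left(-1 - 3\right) = \left(-6\right) 27 \left(-4\right) = \left(-162\right) \left(-4\right) = 648$)
$- 62 o = \left(-62\right) 648 = -40176$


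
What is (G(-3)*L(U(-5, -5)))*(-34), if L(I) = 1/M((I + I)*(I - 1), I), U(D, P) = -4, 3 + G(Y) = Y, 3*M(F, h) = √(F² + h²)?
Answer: 153*√101/101 ≈ 15.224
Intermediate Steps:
M(F, h) = √(F² + h²)/3
G(Y) = -3 + Y
L(I) = 3/√(I² + 4*I²*(-1 + I)²) (L(I) = 1/(√(((I + I)*(I - 1))² + I²)/3) = 1/(√(((2*I)*(-1 + I))² + I²)/3) = 1/(√((2*I*(-1 + I))² + I²)/3) = 1/(√(4*I²*(-1 + I)² + I²)/3) = 1/(√(I² + 4*I²*(-1 + I)²)/3) = 3/√(I² + 4*I²*(-1 + I)²))
(G(-3)*L(U(-5, -5)))*(-34) = ((-3 - 3)*(3/√((-4)²*(1 + 4*(-1 - 4)²))))*(-34) = -18/√(16*(1 + 4*(-5)²))*(-34) = -18/√(16*(1 + 4*25))*(-34) = -18/√(16*(1 + 100))*(-34) = -18/√(16*101)*(-34) = -18/√1616*(-34) = -18*√101/404*(-34) = -9*√101/202*(-34) = 153*√101/101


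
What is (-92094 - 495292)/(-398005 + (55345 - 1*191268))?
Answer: 293693/266964 ≈ 1.1001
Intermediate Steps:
(-92094 - 495292)/(-398005 + (55345 - 1*191268)) = -587386/(-398005 + (55345 - 191268)) = -587386/(-398005 - 135923) = -587386/(-533928) = -587386*(-1/533928) = 293693/266964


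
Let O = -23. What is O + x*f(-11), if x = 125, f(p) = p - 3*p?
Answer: 2727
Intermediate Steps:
f(p) = -2*p
O + x*f(-11) = -23 + 125*(-2*(-11)) = -23 + 125*22 = -23 + 2750 = 2727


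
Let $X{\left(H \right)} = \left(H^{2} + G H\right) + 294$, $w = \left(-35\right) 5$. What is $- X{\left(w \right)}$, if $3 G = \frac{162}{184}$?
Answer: $- \frac{2839823}{92} \approx -30868.0$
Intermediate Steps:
$G = \frac{27}{92}$ ($G = \frac{162 \cdot \frac{1}{184}}{3} = \frac{1}{3} \cdot \frac{81}{92} = \frac{27}{92} \approx 0.29348$)
$w = -175$
$X{\left(H \right)} = 294 + H^{2} + \frac{27 H}{92}$ ($X{\left(H \right)} = \left(H^{2} + \frac{27 H}{92}\right) + 294 = 294 + H^{2} + \frac{27 H}{92}$)
$- X{\left(w \right)} = - (294 + \left(-175\right)^{2} + \frac{27}{92} \left(-175\right)) = - (294 + 30625 - \frac{4725}{92}) = \left(-1\right) \frac{2839823}{92} = - \frac{2839823}{92}$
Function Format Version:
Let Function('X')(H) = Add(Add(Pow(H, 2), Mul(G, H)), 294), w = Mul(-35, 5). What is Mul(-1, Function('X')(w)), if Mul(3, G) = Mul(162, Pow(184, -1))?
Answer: Rational(-2839823, 92) ≈ -30868.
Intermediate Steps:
G = Rational(27, 92) (G = Mul(Rational(1, 3), Mul(162, Pow(184, -1))) = Mul(Rational(1, 3), Mul(162, Rational(1, 184))) = Mul(Rational(1, 3), Rational(81, 92)) = Rational(27, 92) ≈ 0.29348)
w = -175
Function('X')(H) = Add(294, Pow(H, 2), Mul(Rational(27, 92), H)) (Function('X')(H) = Add(Add(Pow(H, 2), Mul(Rational(27, 92), H)), 294) = Add(294, Pow(H, 2), Mul(Rational(27, 92), H)))
Mul(-1, Function('X')(w)) = Mul(-1, Add(294, Pow(-175, 2), Mul(Rational(27, 92), -175))) = Mul(-1, Add(294, 30625, Rational(-4725, 92))) = Mul(-1, Rational(2839823, 92)) = Rational(-2839823, 92)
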